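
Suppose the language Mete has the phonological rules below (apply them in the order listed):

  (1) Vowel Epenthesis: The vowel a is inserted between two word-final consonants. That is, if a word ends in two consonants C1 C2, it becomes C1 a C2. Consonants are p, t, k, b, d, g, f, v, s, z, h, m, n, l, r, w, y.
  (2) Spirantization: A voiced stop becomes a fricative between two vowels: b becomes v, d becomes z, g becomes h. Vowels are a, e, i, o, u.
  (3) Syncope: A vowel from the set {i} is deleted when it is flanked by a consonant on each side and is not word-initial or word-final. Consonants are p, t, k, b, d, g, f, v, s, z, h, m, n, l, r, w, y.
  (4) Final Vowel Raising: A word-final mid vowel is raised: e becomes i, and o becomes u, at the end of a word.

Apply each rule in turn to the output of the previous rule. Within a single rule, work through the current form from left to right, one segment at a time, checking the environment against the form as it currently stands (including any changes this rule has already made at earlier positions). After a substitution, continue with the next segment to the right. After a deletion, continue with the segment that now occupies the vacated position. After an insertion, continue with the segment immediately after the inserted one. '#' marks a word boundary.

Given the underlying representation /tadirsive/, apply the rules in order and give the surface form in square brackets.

(1) Vowel Epenthesis: no change — [tadirsive]
(2) Spirantization: [tadirsive] → [tazirsive]
(3) Syncope: [tazirsive] → [tazrsve]
(4) Final Vowel Raising: [tazrsve] → [tazrsvi]

[tazrsvi]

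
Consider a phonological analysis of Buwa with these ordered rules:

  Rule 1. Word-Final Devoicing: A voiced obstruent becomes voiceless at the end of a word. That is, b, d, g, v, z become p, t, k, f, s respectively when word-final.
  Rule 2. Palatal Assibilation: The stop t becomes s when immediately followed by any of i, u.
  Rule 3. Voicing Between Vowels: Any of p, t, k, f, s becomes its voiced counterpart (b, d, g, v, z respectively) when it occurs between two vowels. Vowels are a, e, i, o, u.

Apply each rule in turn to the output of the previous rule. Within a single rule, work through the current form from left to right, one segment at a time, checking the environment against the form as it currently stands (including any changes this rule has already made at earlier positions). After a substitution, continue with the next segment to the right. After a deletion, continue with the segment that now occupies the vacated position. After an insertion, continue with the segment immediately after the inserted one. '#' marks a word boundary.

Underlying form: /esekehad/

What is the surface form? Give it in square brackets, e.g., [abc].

Rule 1 Word-Final Devoicing: [esekehad] → [esekehat]
Rule 2 Palatal Assibilation: no change — [esekehat]
Rule 3 Voicing Between Vowels: [esekehat] → [ezegehat]

[ezegehat]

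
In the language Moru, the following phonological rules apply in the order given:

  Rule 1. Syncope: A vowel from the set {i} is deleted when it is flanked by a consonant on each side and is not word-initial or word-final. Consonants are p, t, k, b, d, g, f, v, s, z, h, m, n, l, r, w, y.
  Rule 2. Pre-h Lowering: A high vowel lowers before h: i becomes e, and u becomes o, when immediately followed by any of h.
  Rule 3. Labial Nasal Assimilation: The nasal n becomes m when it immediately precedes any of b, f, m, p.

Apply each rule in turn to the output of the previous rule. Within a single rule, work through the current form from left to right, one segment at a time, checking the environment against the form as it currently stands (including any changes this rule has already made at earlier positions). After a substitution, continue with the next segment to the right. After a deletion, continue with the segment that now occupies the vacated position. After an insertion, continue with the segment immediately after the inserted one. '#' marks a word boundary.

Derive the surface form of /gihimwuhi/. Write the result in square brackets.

Rule 1 Syncope: [gihimwuhi] → [ghmwuhi]
Rule 2 Pre-h Lowering: [ghmwuhi] → [ghmwohi]
Rule 3 Labial Nasal Assimilation: no change — [ghmwohi]

[ghmwohi]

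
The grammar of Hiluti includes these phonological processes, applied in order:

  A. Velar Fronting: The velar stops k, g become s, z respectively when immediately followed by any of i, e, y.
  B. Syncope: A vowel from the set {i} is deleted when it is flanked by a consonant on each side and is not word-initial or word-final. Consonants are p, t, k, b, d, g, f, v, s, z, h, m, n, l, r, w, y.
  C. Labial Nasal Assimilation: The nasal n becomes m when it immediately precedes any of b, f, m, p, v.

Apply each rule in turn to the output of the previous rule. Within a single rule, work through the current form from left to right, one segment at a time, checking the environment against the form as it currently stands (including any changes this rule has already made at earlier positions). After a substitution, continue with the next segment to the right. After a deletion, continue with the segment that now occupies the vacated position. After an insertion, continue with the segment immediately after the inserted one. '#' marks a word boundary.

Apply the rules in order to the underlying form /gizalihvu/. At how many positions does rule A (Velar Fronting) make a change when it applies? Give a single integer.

1

A Velar Fronting: [gizalihvu] → [zizalihvu]
B Syncope: [zizalihvu] → [zzalhvu]
C Labial Nasal Assimilation: no change — [zzalhvu]
Rule A changed 1 position(s).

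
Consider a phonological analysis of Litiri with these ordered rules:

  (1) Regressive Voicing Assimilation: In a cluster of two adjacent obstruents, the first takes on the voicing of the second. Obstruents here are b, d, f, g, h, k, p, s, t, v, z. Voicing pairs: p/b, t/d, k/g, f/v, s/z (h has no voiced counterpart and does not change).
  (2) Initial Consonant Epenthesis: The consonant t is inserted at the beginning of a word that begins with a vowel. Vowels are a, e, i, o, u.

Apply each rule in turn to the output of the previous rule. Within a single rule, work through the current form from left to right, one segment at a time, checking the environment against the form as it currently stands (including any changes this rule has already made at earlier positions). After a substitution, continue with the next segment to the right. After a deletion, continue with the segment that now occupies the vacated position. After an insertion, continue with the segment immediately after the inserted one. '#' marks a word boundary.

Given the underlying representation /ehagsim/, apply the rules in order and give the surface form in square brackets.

(1) Regressive Voicing Assimilation: [ehagsim] → [ehaksim]
(2) Initial Consonant Epenthesis: [ehaksim] → [tehaksim]

[tehaksim]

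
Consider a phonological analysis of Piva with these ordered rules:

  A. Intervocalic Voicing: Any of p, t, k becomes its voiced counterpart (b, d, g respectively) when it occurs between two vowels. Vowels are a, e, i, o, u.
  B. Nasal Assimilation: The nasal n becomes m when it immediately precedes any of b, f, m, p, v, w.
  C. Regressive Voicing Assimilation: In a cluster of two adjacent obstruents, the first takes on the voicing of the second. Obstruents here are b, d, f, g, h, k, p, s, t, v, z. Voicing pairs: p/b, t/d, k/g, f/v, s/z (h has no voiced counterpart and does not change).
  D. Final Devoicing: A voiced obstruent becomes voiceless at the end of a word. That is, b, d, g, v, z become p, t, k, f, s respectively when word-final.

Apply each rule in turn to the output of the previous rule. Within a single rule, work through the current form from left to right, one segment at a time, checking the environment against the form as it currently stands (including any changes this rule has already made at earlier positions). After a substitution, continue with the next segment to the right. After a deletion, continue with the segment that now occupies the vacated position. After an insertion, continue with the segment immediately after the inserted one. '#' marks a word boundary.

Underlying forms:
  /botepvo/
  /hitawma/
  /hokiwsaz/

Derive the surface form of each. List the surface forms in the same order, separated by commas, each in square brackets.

/botepvo/:
  A Intervocalic Voicing: [botepvo] → [bodepvo]
  B Nasal Assimilation: no change — [bodepvo]
  C Regressive Voicing Assimilation: [bodepvo] → [bodebvo]
  D Final Devoicing: no change — [bodebvo]
/hitawma/:
  A Intervocalic Voicing: [hitawma] → [hidawma]
  B Nasal Assimilation: no change — [hidawma]
  C Regressive Voicing Assimilation: no change — [hidawma]
  D Final Devoicing: no change — [hidawma]
/hokiwsaz/:
  A Intervocalic Voicing: [hokiwsaz] → [hogiwsaz]
  B Nasal Assimilation: no change — [hogiwsaz]
  C Regressive Voicing Assimilation: no change — [hogiwsaz]
  D Final Devoicing: [hogiwsaz] → [hogiwsas]

[bodebvo], [hidawma], [hogiwsas]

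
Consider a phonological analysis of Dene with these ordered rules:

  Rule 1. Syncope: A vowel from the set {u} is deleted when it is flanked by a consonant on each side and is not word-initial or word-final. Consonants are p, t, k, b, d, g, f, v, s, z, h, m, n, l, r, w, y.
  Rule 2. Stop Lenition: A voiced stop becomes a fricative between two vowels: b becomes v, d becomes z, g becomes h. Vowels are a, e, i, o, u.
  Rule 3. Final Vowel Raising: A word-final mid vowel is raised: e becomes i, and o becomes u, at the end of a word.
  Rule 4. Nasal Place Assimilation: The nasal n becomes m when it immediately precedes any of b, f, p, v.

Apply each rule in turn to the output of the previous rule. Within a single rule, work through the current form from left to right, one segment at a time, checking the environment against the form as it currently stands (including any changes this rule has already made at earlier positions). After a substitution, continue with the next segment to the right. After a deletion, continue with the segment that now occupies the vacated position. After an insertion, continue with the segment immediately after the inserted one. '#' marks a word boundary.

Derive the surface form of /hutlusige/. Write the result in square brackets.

Rule 1 Syncope: [hutlusige] → [htlsige]
Rule 2 Stop Lenition: [htlsige] → [htlsihe]
Rule 3 Final Vowel Raising: [htlsihe] → [htlsihi]
Rule 4 Nasal Place Assimilation: no change — [htlsihi]

[htlsihi]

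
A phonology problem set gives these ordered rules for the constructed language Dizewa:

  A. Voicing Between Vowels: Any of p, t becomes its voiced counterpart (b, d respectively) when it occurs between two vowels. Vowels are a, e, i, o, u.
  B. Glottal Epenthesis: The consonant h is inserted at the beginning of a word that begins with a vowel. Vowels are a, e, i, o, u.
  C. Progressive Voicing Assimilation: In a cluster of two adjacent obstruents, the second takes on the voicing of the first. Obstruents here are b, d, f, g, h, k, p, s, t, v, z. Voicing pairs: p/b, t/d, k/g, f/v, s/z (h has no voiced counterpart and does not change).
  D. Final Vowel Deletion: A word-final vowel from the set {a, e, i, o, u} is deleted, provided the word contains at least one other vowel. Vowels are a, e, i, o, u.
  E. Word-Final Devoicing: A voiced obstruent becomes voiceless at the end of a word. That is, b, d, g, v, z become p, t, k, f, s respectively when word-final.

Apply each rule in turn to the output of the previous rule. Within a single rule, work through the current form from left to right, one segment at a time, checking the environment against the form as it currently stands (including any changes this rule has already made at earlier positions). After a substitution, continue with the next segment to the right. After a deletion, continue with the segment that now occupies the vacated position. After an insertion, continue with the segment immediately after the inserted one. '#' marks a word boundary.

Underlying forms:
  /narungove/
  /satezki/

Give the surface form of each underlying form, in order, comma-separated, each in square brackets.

[narungof], [sadezk]

/narungove/:
  A Voicing Between Vowels: no change — [narungove]
  B Glottal Epenthesis: no change — [narungove]
  C Progressive Voicing Assimilation: no change — [narungove]
  D Final Vowel Deletion: [narungove] → [narungov]
  E Word-Final Devoicing: [narungov] → [narungof]
/satezki/:
  A Voicing Between Vowels: [satezki] → [sadezki]
  B Glottal Epenthesis: no change — [sadezki]
  C Progressive Voicing Assimilation: [sadezki] → [sadezgi]
  D Final Vowel Deletion: [sadezgi] → [sadezg]
  E Word-Final Devoicing: [sadezg] → [sadezk]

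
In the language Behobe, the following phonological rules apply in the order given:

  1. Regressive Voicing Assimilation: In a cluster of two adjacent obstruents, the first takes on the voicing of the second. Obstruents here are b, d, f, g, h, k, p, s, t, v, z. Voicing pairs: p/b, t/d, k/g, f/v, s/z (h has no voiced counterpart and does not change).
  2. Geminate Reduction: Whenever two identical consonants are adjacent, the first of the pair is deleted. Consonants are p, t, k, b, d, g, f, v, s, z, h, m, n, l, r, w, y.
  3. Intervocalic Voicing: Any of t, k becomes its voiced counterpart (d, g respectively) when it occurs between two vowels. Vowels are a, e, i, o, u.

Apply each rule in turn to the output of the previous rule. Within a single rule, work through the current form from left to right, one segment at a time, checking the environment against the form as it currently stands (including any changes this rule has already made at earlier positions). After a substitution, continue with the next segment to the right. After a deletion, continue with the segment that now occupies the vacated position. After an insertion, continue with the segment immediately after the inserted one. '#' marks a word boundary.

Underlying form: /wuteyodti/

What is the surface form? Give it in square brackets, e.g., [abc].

1 Regressive Voicing Assimilation: [wuteyodti] → [wuteyotti]
2 Geminate Reduction: [wuteyotti] → [wuteyoti]
3 Intervocalic Voicing: [wuteyoti] → [wudeyodi]

[wudeyodi]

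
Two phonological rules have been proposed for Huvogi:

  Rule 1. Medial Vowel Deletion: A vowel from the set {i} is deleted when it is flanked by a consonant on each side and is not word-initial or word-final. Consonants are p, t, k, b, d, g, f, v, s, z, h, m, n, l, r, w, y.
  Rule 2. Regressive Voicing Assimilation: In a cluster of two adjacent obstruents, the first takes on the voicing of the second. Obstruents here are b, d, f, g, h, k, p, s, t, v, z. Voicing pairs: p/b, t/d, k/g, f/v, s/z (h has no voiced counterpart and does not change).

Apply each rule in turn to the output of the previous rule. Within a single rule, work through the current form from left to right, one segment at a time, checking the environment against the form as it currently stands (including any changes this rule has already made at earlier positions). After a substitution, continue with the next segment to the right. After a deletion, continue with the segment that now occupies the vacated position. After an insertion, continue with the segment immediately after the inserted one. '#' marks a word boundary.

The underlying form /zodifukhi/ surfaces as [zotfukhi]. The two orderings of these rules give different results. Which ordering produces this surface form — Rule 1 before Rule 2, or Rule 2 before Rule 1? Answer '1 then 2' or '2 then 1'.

Order 1 then 2:
  1 Medial Vowel Deletion: [zodifukhi] → [zodfukhi]
  2 Regressive Voicing Assimilation: [zodfukhi] → [zotfukhi]
  result: [zotfukhi]
Order 2 then 1:
  2 Regressive Voicing Assimilation: no change — [zodifukhi]
  1 Medial Vowel Deletion: [zodifukhi] → [zodfukhi]
  result: [zodfukhi]

1 then 2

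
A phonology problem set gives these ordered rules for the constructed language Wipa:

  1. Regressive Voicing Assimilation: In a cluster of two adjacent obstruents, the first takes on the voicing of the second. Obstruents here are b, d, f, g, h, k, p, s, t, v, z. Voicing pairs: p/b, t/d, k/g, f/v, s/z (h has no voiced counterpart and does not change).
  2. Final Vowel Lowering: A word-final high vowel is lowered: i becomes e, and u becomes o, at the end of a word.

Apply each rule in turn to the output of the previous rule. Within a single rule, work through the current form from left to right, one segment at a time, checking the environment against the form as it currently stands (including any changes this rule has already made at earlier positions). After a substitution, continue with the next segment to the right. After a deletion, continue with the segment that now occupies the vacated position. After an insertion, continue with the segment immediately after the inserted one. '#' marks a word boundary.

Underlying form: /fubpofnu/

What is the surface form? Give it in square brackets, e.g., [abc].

1 Regressive Voicing Assimilation: [fubpofnu] → [fuppofnu]
2 Final Vowel Lowering: [fuppofnu] → [fuppofno]

[fuppofno]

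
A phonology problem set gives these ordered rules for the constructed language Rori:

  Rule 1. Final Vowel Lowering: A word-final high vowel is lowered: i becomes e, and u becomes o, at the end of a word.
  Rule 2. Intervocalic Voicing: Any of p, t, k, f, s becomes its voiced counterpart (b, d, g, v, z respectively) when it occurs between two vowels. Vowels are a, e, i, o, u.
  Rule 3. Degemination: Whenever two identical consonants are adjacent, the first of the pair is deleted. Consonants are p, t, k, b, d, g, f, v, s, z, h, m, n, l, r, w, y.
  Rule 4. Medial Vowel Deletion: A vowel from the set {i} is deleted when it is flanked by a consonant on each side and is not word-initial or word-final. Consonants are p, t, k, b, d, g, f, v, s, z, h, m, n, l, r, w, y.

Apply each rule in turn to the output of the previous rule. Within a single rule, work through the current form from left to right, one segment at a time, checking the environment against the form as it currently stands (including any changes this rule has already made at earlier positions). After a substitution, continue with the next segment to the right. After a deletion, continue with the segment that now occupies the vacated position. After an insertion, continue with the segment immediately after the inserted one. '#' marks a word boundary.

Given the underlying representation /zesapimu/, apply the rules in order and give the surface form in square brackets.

Rule 1 Final Vowel Lowering: [zesapimu] → [zesapimo]
Rule 2 Intervocalic Voicing: [zesapimo] → [zezabimo]
Rule 3 Degemination: no change — [zezabimo]
Rule 4 Medial Vowel Deletion: [zezabimo] → [zezabmo]

[zezabmo]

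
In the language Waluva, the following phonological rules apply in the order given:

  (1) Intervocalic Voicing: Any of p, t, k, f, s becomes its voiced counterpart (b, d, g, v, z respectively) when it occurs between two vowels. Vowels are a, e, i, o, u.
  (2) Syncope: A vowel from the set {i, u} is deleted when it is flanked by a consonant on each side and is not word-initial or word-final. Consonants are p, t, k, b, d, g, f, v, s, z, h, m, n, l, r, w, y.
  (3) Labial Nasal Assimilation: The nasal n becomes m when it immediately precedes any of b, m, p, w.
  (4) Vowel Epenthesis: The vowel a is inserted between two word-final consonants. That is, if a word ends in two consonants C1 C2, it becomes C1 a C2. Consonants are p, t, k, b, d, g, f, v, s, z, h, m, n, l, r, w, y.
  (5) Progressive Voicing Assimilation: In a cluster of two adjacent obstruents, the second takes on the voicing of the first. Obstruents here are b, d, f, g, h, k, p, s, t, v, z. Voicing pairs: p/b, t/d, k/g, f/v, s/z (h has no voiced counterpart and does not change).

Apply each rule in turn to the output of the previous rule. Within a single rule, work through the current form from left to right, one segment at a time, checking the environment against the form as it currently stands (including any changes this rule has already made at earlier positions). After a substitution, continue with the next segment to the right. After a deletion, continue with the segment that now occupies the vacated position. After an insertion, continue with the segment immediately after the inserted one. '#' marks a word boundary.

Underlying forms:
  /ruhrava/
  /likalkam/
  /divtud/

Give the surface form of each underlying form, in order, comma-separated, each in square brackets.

[rhrava], [lgalkam], [dvdad]

/ruhrava/:
  (1) Intervocalic Voicing: no change — [ruhrava]
  (2) Syncope: [ruhrava] → [rhrava]
  (3) Labial Nasal Assimilation: no change — [rhrava]
  (4) Vowel Epenthesis: no change — [rhrava]
  (5) Progressive Voicing Assimilation: no change — [rhrava]
/likalkam/:
  (1) Intervocalic Voicing: [likalkam] → [ligalkam]
  (2) Syncope: [ligalkam] → [lgalkam]
  (3) Labial Nasal Assimilation: no change — [lgalkam]
  (4) Vowel Epenthesis: no change — [lgalkam]
  (5) Progressive Voicing Assimilation: no change — [lgalkam]
/divtud/:
  (1) Intervocalic Voicing: no change — [divtud]
  (2) Syncope: [divtud] → [dvtd]
  (3) Labial Nasal Assimilation: no change — [dvtd]
  (4) Vowel Epenthesis: [dvtd] → [dvtad]
  (5) Progressive Voicing Assimilation: [dvtad] → [dvdad]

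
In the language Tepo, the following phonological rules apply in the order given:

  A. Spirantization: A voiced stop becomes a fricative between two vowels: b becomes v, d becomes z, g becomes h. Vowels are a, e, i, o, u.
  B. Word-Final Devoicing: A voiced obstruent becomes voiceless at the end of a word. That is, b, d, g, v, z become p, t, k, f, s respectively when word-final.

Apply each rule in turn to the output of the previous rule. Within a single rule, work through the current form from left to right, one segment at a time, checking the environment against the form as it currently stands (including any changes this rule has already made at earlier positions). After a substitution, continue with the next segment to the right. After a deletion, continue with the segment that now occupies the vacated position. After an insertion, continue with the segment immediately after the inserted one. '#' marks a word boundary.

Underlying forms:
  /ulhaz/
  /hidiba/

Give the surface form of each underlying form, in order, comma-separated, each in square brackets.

/ulhaz/:
  A Spirantization: no change — [ulhaz]
  B Word-Final Devoicing: [ulhaz] → [ulhas]
/hidiba/:
  A Spirantization: [hidiba] → [hiziva]
  B Word-Final Devoicing: no change — [hiziva]

[ulhas], [hiziva]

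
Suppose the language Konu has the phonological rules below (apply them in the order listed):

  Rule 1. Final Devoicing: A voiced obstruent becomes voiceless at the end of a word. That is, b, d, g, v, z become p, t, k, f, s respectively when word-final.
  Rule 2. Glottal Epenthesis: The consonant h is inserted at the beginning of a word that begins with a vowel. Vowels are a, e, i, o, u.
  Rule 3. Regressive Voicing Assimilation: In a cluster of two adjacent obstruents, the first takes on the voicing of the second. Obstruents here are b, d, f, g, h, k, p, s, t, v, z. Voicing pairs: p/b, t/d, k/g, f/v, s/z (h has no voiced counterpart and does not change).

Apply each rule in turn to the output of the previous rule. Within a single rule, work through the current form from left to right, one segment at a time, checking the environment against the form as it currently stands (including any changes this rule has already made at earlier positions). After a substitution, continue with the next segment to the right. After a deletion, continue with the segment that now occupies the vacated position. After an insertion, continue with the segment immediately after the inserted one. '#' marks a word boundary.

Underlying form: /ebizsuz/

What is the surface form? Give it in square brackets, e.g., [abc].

Rule 1 Final Devoicing: [ebizsuz] → [ebizsus]
Rule 2 Glottal Epenthesis: [ebizsus] → [hebizsus]
Rule 3 Regressive Voicing Assimilation: [hebizsus] → [hebissus]

[hebissus]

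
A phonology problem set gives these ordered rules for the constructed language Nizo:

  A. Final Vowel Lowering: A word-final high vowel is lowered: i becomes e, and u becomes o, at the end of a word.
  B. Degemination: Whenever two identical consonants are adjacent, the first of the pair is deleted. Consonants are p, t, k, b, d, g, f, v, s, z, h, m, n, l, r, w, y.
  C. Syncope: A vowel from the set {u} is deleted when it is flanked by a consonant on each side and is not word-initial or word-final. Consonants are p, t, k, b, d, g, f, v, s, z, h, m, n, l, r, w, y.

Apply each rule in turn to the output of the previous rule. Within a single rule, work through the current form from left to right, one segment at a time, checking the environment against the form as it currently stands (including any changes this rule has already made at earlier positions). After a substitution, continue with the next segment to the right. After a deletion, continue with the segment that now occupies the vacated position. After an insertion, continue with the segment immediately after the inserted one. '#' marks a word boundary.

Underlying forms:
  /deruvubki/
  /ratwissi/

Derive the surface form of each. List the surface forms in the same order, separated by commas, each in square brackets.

[dervbke], [ratwise]

/deruvubki/:
  A Final Vowel Lowering: [deruvubki] → [deruvubke]
  B Degemination: no change — [deruvubke]
  C Syncope: [deruvubke] → [dervbke]
/ratwissi/:
  A Final Vowel Lowering: [ratwissi] → [ratwisse]
  B Degemination: [ratwisse] → [ratwise]
  C Syncope: no change — [ratwise]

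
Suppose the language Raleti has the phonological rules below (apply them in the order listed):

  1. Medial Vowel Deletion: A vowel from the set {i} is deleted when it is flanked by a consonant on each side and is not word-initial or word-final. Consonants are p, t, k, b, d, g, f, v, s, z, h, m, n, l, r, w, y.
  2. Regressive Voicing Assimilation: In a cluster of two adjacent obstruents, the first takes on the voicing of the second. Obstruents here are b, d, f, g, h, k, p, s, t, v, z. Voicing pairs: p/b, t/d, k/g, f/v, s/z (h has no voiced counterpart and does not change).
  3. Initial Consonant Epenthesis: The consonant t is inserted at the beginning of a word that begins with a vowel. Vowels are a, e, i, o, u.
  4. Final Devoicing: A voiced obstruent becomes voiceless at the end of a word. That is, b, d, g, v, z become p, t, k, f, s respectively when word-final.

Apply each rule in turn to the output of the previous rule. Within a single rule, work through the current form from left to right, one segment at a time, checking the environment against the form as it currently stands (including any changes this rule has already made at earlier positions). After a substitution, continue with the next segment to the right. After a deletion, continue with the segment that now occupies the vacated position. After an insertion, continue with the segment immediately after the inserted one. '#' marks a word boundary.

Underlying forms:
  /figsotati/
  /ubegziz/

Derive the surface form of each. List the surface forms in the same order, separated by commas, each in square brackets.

/figsotati/:
  1 Medial Vowel Deletion: [figsotati] → [fgsotati]
  2 Regressive Voicing Assimilation: [fgsotati] → [vksotati]
  3 Initial Consonant Epenthesis: no change — [vksotati]
  4 Final Devoicing: no change — [vksotati]
/ubegziz/:
  1 Medial Vowel Deletion: [ubegziz] → [ubegzz]
  2 Regressive Voicing Assimilation: no change — [ubegzz]
  3 Initial Consonant Epenthesis: [ubegzz] → [tubegzz]
  4 Final Devoicing: [tubegzz] → [tubegzs]

[vksotati], [tubegzs]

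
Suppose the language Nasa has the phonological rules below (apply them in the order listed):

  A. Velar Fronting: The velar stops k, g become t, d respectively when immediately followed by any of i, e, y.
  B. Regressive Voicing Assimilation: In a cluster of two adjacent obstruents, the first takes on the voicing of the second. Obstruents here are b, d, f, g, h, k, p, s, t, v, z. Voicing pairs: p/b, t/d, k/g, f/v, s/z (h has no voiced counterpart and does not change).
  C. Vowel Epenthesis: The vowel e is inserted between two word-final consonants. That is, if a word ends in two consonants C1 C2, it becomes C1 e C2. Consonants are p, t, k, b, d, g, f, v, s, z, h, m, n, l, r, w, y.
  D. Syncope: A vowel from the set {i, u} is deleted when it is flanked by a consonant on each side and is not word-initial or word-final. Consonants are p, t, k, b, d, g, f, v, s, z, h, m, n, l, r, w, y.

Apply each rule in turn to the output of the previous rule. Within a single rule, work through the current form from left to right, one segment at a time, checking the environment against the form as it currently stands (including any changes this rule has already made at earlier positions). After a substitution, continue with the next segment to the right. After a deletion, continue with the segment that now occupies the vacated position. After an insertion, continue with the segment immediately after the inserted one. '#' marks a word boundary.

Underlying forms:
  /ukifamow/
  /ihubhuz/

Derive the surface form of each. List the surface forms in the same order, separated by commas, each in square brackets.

[utfamow], [ihphz]

/ukifamow/:
  A Velar Fronting: [ukifamow] → [utifamow]
  B Regressive Voicing Assimilation: no change — [utifamow]
  C Vowel Epenthesis: no change — [utifamow]
  D Syncope: [utifamow] → [utfamow]
/ihubhuz/:
  A Velar Fronting: no change — [ihubhuz]
  B Regressive Voicing Assimilation: [ihubhuz] → [ihuphuz]
  C Vowel Epenthesis: no change — [ihuphuz]
  D Syncope: [ihuphuz] → [ihphz]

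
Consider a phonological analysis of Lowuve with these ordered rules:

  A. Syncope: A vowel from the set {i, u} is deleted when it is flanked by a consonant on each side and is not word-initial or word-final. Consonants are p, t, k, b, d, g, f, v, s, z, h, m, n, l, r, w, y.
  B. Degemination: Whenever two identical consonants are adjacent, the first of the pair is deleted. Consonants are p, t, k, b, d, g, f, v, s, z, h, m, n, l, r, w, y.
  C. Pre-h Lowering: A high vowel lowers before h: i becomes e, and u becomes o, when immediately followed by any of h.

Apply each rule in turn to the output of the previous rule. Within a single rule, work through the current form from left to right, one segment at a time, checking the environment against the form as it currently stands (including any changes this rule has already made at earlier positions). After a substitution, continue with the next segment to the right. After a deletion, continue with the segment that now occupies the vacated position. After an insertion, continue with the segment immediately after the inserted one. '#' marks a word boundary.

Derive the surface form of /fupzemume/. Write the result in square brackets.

A Syncope: [fupzemume] → [fpzemme]
B Degemination: [fpzemme] → [fpzeme]
C Pre-h Lowering: no change — [fpzeme]

[fpzeme]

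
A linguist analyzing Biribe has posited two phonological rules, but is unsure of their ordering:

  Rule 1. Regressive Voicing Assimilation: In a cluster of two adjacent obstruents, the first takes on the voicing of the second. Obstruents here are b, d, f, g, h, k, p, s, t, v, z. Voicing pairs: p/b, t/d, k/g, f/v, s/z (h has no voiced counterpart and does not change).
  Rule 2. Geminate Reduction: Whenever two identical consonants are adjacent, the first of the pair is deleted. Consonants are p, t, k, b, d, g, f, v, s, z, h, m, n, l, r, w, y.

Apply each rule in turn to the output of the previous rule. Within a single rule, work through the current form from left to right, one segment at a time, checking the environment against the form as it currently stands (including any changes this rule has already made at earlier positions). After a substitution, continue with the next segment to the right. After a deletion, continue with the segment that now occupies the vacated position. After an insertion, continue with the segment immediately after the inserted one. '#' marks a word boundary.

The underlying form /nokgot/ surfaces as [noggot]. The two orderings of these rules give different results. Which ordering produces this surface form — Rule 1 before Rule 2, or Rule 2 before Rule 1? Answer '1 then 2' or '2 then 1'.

2 then 1

Order 1 then 2:
  1 Regressive Voicing Assimilation: [nokgot] → [noggot]
  2 Geminate Reduction: [noggot] → [nogot]
  result: [nogot]
Order 2 then 1:
  2 Geminate Reduction: no change — [nokgot]
  1 Regressive Voicing Assimilation: [nokgot] → [noggot]
  result: [noggot]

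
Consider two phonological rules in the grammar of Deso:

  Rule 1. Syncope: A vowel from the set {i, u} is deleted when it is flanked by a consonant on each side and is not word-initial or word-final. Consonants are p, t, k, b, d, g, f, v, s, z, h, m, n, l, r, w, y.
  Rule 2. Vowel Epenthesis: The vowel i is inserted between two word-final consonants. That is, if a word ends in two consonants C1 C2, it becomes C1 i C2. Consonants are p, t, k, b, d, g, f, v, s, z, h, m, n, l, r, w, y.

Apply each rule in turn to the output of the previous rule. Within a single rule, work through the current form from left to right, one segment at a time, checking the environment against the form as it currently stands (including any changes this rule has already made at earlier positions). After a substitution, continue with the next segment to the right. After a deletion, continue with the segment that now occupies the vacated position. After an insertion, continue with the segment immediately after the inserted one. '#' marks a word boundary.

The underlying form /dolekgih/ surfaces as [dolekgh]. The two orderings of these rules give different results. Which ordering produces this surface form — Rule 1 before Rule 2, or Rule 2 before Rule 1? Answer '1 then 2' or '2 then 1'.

2 then 1

Order 1 then 2:
  1 Syncope: [dolekgih] → [dolekgh]
  2 Vowel Epenthesis: [dolekgh] → [dolekgih]
  result: [dolekgih]
Order 2 then 1:
  2 Vowel Epenthesis: no change — [dolekgih]
  1 Syncope: [dolekgih] → [dolekgh]
  result: [dolekgh]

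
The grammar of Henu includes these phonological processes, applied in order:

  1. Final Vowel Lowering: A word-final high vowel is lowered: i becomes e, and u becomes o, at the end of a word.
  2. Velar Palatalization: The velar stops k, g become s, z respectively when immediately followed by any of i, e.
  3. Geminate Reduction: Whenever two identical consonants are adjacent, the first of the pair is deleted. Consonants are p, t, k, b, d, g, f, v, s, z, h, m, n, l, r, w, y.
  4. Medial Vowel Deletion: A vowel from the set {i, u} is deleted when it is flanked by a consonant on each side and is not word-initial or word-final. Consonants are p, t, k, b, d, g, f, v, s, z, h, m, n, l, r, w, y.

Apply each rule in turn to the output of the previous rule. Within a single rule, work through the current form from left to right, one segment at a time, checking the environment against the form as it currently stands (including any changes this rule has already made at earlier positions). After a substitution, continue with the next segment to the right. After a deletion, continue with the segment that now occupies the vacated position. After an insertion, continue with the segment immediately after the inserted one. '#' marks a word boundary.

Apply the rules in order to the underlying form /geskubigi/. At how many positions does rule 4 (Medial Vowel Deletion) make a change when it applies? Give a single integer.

2

1 Final Vowel Lowering: [geskubigi] → [geskubige]
2 Velar Palatalization: [geskubige] → [zeskubize]
3 Geminate Reduction: no change — [zeskubize]
4 Medial Vowel Deletion: [zeskubize] → [zeskbze]
Rule 4 changed 2 position(s).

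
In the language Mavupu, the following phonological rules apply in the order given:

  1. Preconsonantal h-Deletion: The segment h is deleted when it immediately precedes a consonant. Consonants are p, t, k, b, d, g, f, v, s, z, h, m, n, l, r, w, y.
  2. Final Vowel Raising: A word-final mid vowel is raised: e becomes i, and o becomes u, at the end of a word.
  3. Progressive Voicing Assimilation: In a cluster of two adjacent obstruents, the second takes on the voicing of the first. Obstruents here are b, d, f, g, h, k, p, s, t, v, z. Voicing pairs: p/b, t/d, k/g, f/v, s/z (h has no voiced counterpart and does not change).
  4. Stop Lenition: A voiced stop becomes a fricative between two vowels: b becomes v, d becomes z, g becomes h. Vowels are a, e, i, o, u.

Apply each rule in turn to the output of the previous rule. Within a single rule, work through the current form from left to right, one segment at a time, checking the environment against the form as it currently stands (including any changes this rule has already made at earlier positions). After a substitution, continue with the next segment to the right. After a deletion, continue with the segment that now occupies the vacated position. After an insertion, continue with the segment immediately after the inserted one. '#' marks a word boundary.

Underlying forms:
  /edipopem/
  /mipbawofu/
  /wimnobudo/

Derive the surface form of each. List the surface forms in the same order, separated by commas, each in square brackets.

/edipopem/:
  1 Preconsonantal h-Deletion: no change — [edipopem]
  2 Final Vowel Raising: no change — [edipopem]
  3 Progressive Voicing Assimilation: no change — [edipopem]
  4 Stop Lenition: [edipopem] → [ezipopem]
/mipbawofu/:
  1 Preconsonantal h-Deletion: no change — [mipbawofu]
  2 Final Vowel Raising: no change — [mipbawofu]
  3 Progressive Voicing Assimilation: [mipbawofu] → [mippawofu]
  4 Stop Lenition: no change — [mippawofu]
/wimnobudo/:
  1 Preconsonantal h-Deletion: no change — [wimnobudo]
  2 Final Vowel Raising: [wimnobudo] → [wimnobudu]
  3 Progressive Voicing Assimilation: no change — [wimnobudu]
  4 Stop Lenition: [wimnobudu] → [wimnovuzu]

[ezipopem], [mippawofu], [wimnovuzu]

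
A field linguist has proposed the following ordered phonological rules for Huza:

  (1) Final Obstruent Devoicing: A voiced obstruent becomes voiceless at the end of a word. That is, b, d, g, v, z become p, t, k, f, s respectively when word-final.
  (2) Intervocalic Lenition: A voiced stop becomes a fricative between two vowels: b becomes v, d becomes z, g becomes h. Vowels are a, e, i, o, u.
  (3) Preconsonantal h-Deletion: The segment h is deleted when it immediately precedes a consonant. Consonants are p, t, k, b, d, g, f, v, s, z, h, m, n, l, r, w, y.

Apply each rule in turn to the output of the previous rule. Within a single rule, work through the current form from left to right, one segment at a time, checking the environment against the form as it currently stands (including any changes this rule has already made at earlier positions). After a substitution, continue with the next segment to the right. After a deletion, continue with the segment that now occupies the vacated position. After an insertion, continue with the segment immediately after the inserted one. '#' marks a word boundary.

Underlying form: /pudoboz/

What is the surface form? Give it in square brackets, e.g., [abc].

[puzovos]

(1) Final Obstruent Devoicing: [pudoboz] → [pudobos]
(2) Intervocalic Lenition: [pudobos] → [puzovos]
(3) Preconsonantal h-Deletion: no change — [puzovos]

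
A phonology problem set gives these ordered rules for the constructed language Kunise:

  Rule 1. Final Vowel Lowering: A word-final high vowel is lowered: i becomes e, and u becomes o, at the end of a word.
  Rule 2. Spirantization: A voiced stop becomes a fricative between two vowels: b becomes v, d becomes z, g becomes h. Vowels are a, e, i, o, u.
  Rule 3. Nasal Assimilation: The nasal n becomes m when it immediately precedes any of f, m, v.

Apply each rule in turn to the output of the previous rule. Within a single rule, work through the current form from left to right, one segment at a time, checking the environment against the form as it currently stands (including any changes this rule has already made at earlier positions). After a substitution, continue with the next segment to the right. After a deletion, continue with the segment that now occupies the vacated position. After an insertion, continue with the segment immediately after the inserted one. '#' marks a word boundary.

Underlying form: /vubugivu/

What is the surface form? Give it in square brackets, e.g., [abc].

[vuvuhivo]

Rule 1 Final Vowel Lowering: [vubugivu] → [vubugivo]
Rule 2 Spirantization: [vubugivo] → [vuvuhivo]
Rule 3 Nasal Assimilation: no change — [vuvuhivo]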